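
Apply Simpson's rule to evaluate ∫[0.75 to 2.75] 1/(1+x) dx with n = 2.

f(x) = 1/(1+x)
a = 0.75, b = 2.75, n = 2
h = (b - a)/n = 1.000000

Simpson's rule: (h/3)[f(x₀) + 4f(x₁) + 2f(x₂) + ... + f(xₙ)]

x_0 = 0.7500, f(x_0) = 0.571429, coefficient = 1
x_1 = 1.7500, f(x_1) = 0.363636, coefficient = 4
x_2 = 2.7500, f(x_2) = 0.266667, coefficient = 1

I ≈ (1.000000/3) × 2.292641 = 0.764214
Exact value: 0.762140
Error: 0.002074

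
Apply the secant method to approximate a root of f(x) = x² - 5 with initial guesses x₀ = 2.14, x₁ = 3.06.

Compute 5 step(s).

f(x) = x² - 5
x₀ = 2.14, x₁ = 3.06

Secant formula: x_{n+1} = x_n - f(x_n)(x_n - x_{n-1})/(f(x_n) - f(x_{n-1}))

Iteration 1:
  f(2.140000) = -0.420400
  f(3.060000) = 4.363600
  x_2 = 3.060000 - 4.363600×(3.060000 - 2.140000)/(4.363600 - (-0.420400))
       = 2.220846
Iteration 2:
  f(3.060000) = 4.363600
  f(2.220846) = -0.067842
  x_3 = 2.220846 - (-0.067842)×(2.220846 - 3.060000)/(-0.067842 - 4.363600)
       = 2.233693
Iteration 3:
  f(2.220846) = -0.067842
  f(2.233693) = -0.010615
  x_4 = 2.233693 - (-0.010615)×(2.233693 - 2.220846)/(-0.010615 - (-0.067842))
       = 2.236076
Iteration 4:
  f(2.233693) = -0.010615
  f(2.236076) = 0.000036
  x_5 = 2.236076 - 0.000036×(2.236076 - 2.233693)/(0.000036 - (-0.010615))
       = 2.236068
Iteration 5:
  f(2.236076) = 0.000036
  f(2.236068) = 0.000000
  x_6 = 2.236068 - 0.000000×(2.236068 - 2.236076)/(0.000000 - 0.000036)
       = 2.236068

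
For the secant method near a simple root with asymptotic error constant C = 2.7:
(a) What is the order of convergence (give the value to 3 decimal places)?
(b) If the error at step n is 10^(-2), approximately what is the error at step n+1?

(a) Secant method has superlinear convergence with order φ = (1+√5)/2 ≈ 1.618.
    This means |e_{n+1}| ≈ C|e_n|^1.618.

(b) With |e_n| = 10^(-2) and C = 2.7:
    |e_{n+1}| ≈ 2.7 × (10^(-2))^1.618 = 2.7 × 10^(-3.24)

(a) ≈ 1.618 (golden ratio); (b) |e_{n+1}| ≈ 1.568e-03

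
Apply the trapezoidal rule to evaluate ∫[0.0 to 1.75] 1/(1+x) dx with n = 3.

f(x) = 1/(1+x)
a = 0.0, b = 1.75, n = 3
h = (b - a)/n = 0.583333

Trapezoidal rule: (h/2)[f(x₀) + 2f(x₁) + 2f(x₂) + ... + f(xₙ)]

x_0 = 0.0000, f(x_0) = 1.000000, coefficient = 1
x_1 = 0.5833, f(x_1) = 0.631579, coefficient = 2
x_2 = 1.1667, f(x_2) = 0.461538, coefficient = 2
x_3 = 1.7500, f(x_3) = 0.363636, coefficient = 1

I ≈ (0.583333/2) × 3.549871 = 1.035379
Exact value: 1.011601
Error: 0.023778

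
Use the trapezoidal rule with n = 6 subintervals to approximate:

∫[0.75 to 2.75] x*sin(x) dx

f(x) = x*sin(x)
a = 0.75, b = 2.75, n = 6
h = (b - a)/n = 0.333333

Trapezoidal rule: (h/2)[f(x₀) + 2f(x₁) + 2f(x₂) + ... + f(xₙ)]

x_0 = 0.7500, f(x_0) = 0.511229, coefficient = 1
x_1 = 1.0833, f(x_1) = 0.957151, coefficient = 2
x_2 = 1.4167, f(x_2) = 1.399873, coefficient = 2
x_3 = 1.7500, f(x_3) = 1.721975, coefficient = 2
x_4 = 2.0833, f(x_4) = 1.815632, coefficient = 2
x_5 = 2.4167, f(x_5) = 1.602443, coefficient = 2
x_6 = 2.7500, f(x_6) = 1.049568, coefficient = 1

I ≈ (0.333333/2) × 16.554945 = 2.759158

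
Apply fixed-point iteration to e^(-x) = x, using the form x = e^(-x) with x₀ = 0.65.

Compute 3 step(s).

Equation: e^(-x) = x
Fixed-point form: x = e^(-x)
x₀ = 0.65

x_1 = g(0.650000) = 0.522046
x_2 = g(0.522046) = 0.593306
x_3 = g(0.593306) = 0.552498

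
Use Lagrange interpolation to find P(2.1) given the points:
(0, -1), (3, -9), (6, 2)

Lagrange interpolation formula:
P(x) = Σ yᵢ × Lᵢ(x)
where Lᵢ(x) = Π_{j≠i} (x - xⱼ)/(xᵢ - xⱼ)

L_0(2.1) = (2.1 - 3)/(0 - 3) × (2.1 - 6)/(0 - 6) = 0.195000
L_1(2.1) = (2.1 - 0)/(3 - 0) × (2.1 - 6)/(3 - 6) = 0.910000
L_2(2.1) = (2.1 - 0)/(6 - 0) × (2.1 - 3)/(6 - 3) = -0.105000

P(2.1) = (-1)×L_0(2.1) + (-9)×L_1(2.1) + 2×L_2(2.1)
P(2.1) = -8.595000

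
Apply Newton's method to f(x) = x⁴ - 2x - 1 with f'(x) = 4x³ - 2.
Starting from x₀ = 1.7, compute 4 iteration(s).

f(x) = x⁴ - 2x - 1
f'(x) = 4x³ - 2
x₀ = 1.7

Newton-Raphson formula: x_{n+1} = x_n - f(x_n)/f'(x_n)

Iteration 1:
  f(1.700000) = 3.952100
  f'(1.700000) = 17.652000
  x_1 = 1.700000 - 3.952100/17.652000 = 1.476110
Iteration 2:
  f(1.476110) = 0.795392
  f'(1.476110) = 10.865198
  x_2 = 1.476110 - 0.795392/10.865198 = 1.402905
Iteration 3:
  f(1.402905) = 0.067773
  f'(1.402905) = 9.044464
  x_3 = 1.402905 - 0.067773/9.044464 = 1.395412
Iteration 4:
  f(1.395412) = 0.000661
  f'(1.395412) = 8.868432
  x_4 = 1.395412 - 0.000661/8.868432 = 1.395337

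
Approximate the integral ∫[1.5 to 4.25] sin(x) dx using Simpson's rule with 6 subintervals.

f(x) = sin(x)
a = 1.5, b = 4.25, n = 6
h = (b - a)/n = 0.458333

Simpson's rule: (h/3)[f(x₀) + 4f(x₁) + 2f(x₂) + ... + f(xₙ)]

x_0 = 1.5000, f(x_0) = 0.997495, coefficient = 1
x_1 = 1.9583, f(x_1) = 0.925843, coefficient = 4
x_2 = 2.4167, f(x_2) = 0.663080, coefficient = 2
x_3 = 2.8750, f(x_3) = 0.263446, coefficient = 4
x_4 = 3.3333, f(x_4) = -0.190568, coefficient = 2
x_5 = 3.7917, f(x_5) = -0.605245, coefficient = 4
x_6 = 4.2500, f(x_6) = -0.894989, coefficient = 1

I ≈ (0.458333/3) × 3.383703 = 0.516955
Exact value: 0.516825
Error: 0.000130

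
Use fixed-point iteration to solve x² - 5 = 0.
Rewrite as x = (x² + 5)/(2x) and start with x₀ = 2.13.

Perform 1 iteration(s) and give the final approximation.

Equation: x² - 5 = 0
Fixed-point form: x = (x² + 5)/(2x)
x₀ = 2.13

x_1 = g(2.130000) = 2.238709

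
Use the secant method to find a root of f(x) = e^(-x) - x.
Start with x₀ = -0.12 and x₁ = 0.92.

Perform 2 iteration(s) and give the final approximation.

f(x) = e^(-x) - x
x₀ = -0.12, x₁ = 0.92

Secant formula: x_{n+1} = x_n - f(x_n)(x_n - x_{n-1})/(f(x_n) - f(x_{n-1}))

Iteration 1:
  f(-0.120000) = 1.247497
  f(0.920000) = -0.521481
  x_2 = 0.920000 - (-0.521481)×(0.920000 - (-0.120000))/(-0.521481 - 1.247497)
       = 0.613416
Iteration 2:
  f(0.920000) = -0.521481
  f(0.613416) = -0.071918
  x_3 = 0.613416 - (-0.071918)×(0.613416 - 0.920000)/(-0.071918 - (-0.521481))
       = 0.564371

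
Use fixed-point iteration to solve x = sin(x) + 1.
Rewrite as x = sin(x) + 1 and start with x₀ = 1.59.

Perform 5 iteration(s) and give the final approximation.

Equation: x = sin(x) + 1
Fixed-point form: x = sin(x) + 1
x₀ = 1.59

x_1 = g(1.590000) = 1.999816
x_2 = g(1.999816) = 1.909374
x_3 = g(1.909374) = 1.943228
x_4 = g(1.943228) = 1.931445
x_5 = g(1.931445) = 1.935668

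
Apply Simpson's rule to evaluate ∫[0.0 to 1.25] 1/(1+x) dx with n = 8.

f(x) = 1/(1+x)
a = 0.0, b = 1.25, n = 8
h = (b - a)/n = 0.156250

Simpson's rule: (h/3)[f(x₀) + 4f(x₁) + 2f(x₂) + ... + f(xₙ)]

x_0 = 0.0000, f(x_0) = 1.000000, coefficient = 1
x_1 = 0.1562, f(x_1) = 0.864865, coefficient = 4
x_2 = 0.3125, f(x_2) = 0.761905, coefficient = 2
x_3 = 0.4688, f(x_3) = 0.680851, coefficient = 4
x_4 = 0.6250, f(x_4) = 0.615385, coefficient = 2
x_5 = 0.7812, f(x_5) = 0.561404, coefficient = 4
x_6 = 0.9375, f(x_6) = 0.516129, coefficient = 2
x_7 = 1.0938, f(x_7) = 0.477612, coefficient = 4
x_8 = 1.2500, f(x_8) = 0.444444, coefficient = 1

I ≈ (0.156250/3) × 15.570207 = 0.810948
Exact value: 0.810930
Error: 0.000018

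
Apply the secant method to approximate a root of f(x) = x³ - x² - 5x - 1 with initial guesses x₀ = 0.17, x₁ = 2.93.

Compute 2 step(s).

f(x) = x³ - x² - 5x - 1
x₀ = 0.17, x₁ = 2.93

Secant formula: x_{n+1} = x_n - f(x_n)(x_n - x_{n-1})/(f(x_n) - f(x_{n-1}))

Iteration 1:
  f(0.170000) = -1.873987
  f(2.930000) = 0.918857
  x_2 = 2.930000 - 0.918857×(2.930000 - 0.170000)/(0.918857 - (-1.873987))
       = 2.021949
Iteration 2:
  f(2.930000) = 0.918857
  f(2.021949) = -6.931734
  x_3 = 2.021949 - (-6.931734)×(2.021949 - 2.930000)/(-6.931734 - 0.918857)
       = 2.823719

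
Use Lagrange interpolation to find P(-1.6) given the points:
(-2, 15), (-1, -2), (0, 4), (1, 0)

Lagrange interpolation formula:
P(x) = Σ yᵢ × Lᵢ(x)
where Lᵢ(x) = Π_{j≠i} (x - xⱼ)/(xᵢ - xⱼ)

L_0(-1.6) = (-1.6 - (-1))/(-2 - (-1)) × (-1.6 - 0)/(-2 - 0) × (-1.6 - 1)/(-2 - 1) = 0.416000
L_1(-1.6) = (-1.6 - (-2))/(-1 - (-2)) × (-1.6 - 0)/(-1 - 0) × (-1.6 - 1)/(-1 - 1) = 0.832000
L_2(-1.6) = (-1.6 - (-2))/(0 - (-2)) × (-1.6 - (-1))/(0 - (-1)) × (-1.6 - 1)/(0 - 1) = -0.312000
L_3(-1.6) = (-1.6 - (-2))/(1 - (-2)) × (-1.6 - (-1))/(1 - (-1)) × (-1.6 - 0)/(1 - 0) = 0.064000

P(-1.6) = 15×L_0(-1.6) + (-2)×L_1(-1.6) + 4×L_2(-1.6) + 0×L_3(-1.6)
P(-1.6) = 3.328000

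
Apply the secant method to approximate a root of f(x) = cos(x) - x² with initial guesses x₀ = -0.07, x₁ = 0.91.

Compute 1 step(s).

f(x) = cos(x) - x²
x₀ = -0.07, x₁ = 0.91

Secant formula: x_{n+1} = x_n - f(x_n)(x_n - x_{n-1})/(f(x_n) - f(x_{n-1}))

Iteration 1:
  f(-0.070000) = 0.992651
  f(0.910000) = -0.214354
  x_2 = 0.910000 - (-0.214354)×(0.910000 - (-0.070000))/(-0.214354 - 0.992651)
       = 0.735960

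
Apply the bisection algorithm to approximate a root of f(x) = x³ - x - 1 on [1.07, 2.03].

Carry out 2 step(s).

f(x) = x³ - x - 1
Initial interval: [1.07, 2.03]

Iteration 1:
  c_1 = (1.070000 + 2.030000)/2 = 1.550000
  f(c_1) = f(1.550000) = 1.173875
  f(a) × f(c) < 0, new interval: [1.070000, 1.550000]
Iteration 2:
  c_2 = (1.070000 + 1.550000)/2 = 1.310000
  f(c_2) = f(1.310000) = -0.061909
  f(a) × f(c) ≥ 0, new interval: [1.310000, 1.550000]

After 2 iteration(s), the approximation is c_2 = 1.310000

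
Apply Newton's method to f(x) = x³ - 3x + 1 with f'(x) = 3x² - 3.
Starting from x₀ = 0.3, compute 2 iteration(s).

f(x) = x³ - 3x + 1
f'(x) = 3x² - 3
x₀ = 0.3

Newton-Raphson formula: x_{n+1} = x_n - f(x_n)/f'(x_n)

Iteration 1:
  f(0.300000) = 0.127000
  f'(0.300000) = -2.730000
  x_1 = 0.300000 - 0.127000/(-2.730000) = 0.346520
Iteration 2:
  f(0.346520) = 0.002048
  f'(0.346520) = -2.639771
  x_2 = 0.346520 - 0.002048/(-2.639771) = 0.347296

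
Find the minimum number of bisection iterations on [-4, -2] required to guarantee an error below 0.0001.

We need (b-a)/2^n ≤ 0.0001
(-2 - (-4))/2^n ≤ 0.0001
2/2^n ≤ 0.0001
2^n ≥ 20000
n ≥ log₂(20000) = 14.29
n ≥ 15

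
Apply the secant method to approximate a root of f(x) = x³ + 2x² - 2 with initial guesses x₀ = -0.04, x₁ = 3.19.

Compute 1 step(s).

f(x) = x³ + 2x² - 2
x₀ = -0.04, x₁ = 3.19

Secant formula: x_{n+1} = x_n - f(x_n)(x_n - x_{n-1})/(f(x_n) - f(x_{n-1}))

Iteration 1:
  f(-0.040000) = -1.996864
  f(3.190000) = 50.813959
  x_2 = 3.190000 - 50.813959×(3.190000 - (-0.040000))/(50.813959 - (-1.996864))
       = 0.082132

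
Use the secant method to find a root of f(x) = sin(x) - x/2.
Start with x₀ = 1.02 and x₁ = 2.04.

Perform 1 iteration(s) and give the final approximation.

f(x) = sin(x) - x/2
x₀ = 1.02, x₁ = 2.04

Secant formula: x_{n+1} = x_n - f(x_n)(x_n - x_{n-1})/(f(x_n) - f(x_{n-1}))

Iteration 1:
  f(1.020000) = 0.342108
  f(2.040000) = -0.128071
  x_2 = 2.040000 - (-0.128071)×(2.040000 - 1.020000)/(-0.128071 - 0.342108)
       = 1.762164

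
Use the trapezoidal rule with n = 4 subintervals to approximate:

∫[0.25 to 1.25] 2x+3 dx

f(x) = 2x+3
a = 0.25, b = 1.25, n = 4
h = (b - a)/n = 0.250000

Trapezoidal rule: (h/2)[f(x₀) + 2f(x₁) + 2f(x₂) + ... + f(xₙ)]

x_0 = 0.2500, f(x_0) = 3.500000, coefficient = 1
x_1 = 0.5000, f(x_1) = 4.000000, coefficient = 2
x_2 = 0.7500, f(x_2) = 4.500000, coefficient = 2
x_3 = 1.0000, f(x_3) = 5.000000, coefficient = 2
x_4 = 1.2500, f(x_4) = 5.500000, coefficient = 1

I ≈ (0.250000/2) × 36.000000 = 4.500000
Exact value: 4.500000
Error: 0.000000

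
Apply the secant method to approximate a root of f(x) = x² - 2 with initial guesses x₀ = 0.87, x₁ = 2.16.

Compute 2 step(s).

f(x) = x² - 2
x₀ = 0.87, x₁ = 2.16

Secant formula: x_{n+1} = x_n - f(x_n)(x_n - x_{n-1})/(f(x_n) - f(x_{n-1}))

Iteration 1:
  f(0.870000) = -1.243100
  f(2.160000) = 2.665600
  x_2 = 2.160000 - 2.665600×(2.160000 - 0.870000)/(2.665600 - (-1.243100))
       = 1.280264
Iteration 2:
  f(2.160000) = 2.665600
  f(1.280264) = -0.360924
  x_3 = 1.280264 - (-0.360924)×(1.280264 - 2.160000)/(-0.360924 - 2.665600)
       = 1.385176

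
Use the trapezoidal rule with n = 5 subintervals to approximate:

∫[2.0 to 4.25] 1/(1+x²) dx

f(x) = 1/(1+x²)
a = 2.0, b = 4.25, n = 5
h = (b - a)/n = 0.450000

Trapezoidal rule: (h/2)[f(x₀) + 2f(x₁) + 2f(x₂) + ... + f(xₙ)]

x_0 = 2.0000, f(x_0) = 0.200000, coefficient = 1
x_1 = 2.4500, f(x_1) = 0.142806, coefficient = 2
x_2 = 2.9000, f(x_2) = 0.106270, coefficient = 2
x_3 = 3.3500, f(x_3) = 0.081816, coefficient = 2
x_4 = 3.8000, f(x_4) = 0.064767, coefficient = 2
x_5 = 4.2500, f(x_5) = 0.052459, coefficient = 1

I ≈ (0.450000/2) × 1.043777 = 0.234850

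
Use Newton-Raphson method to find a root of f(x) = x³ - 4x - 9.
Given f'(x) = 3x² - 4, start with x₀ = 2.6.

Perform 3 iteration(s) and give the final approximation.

f(x) = x³ - 4x - 9
f'(x) = 3x² - 4
x₀ = 2.6

Newton-Raphson formula: x_{n+1} = x_n - f(x_n)/f'(x_n)

Iteration 1:
  f(2.600000) = -1.824000
  f'(2.600000) = 16.280000
  x_1 = 2.600000 - (-1.824000)/16.280000 = 2.712039
Iteration 2:
  f(2.712039) = 0.099318
  f'(2.712039) = 18.065472
  x_2 = 2.712039 - 0.099318/18.065472 = 2.706542
Iteration 3:
  f(2.706542) = 0.000246
  f'(2.706542) = 17.976103
  x_3 = 2.706542 - 0.000246/17.976103 = 2.706528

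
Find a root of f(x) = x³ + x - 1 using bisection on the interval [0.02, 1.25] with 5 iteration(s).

f(x) = x³ + x - 1
Initial interval: [0.02, 1.25]

Iteration 1:
  c_1 = (0.020000 + 1.250000)/2 = 0.635000
  f(c_1) = f(0.635000) = -0.108952
  f(a) × f(c) ≥ 0, new interval: [0.635000, 1.250000]
Iteration 2:
  c_2 = (0.635000 + 1.250000)/2 = 0.942500
  f(c_2) = f(0.942500) = 0.779729
  f(a) × f(c) < 0, new interval: [0.635000, 0.942500]
Iteration 3:
  c_3 = (0.635000 + 0.942500)/2 = 0.788750
  f(c_3) = f(0.788750) = 0.279452
  f(a) × f(c) < 0, new interval: [0.635000, 0.788750]
Iteration 4:
  c_4 = (0.635000 + 0.788750)/2 = 0.711875
  f(c_4) = f(0.711875) = 0.072629
  f(a) × f(c) < 0, new interval: [0.635000, 0.711875]
Iteration 5:
  c_5 = (0.635000 + 0.711875)/2 = 0.673438
  f(c_5) = f(0.673438) = -0.021146
  f(a) × f(c) ≥ 0, new interval: [0.673438, 0.711875]

After 5 iteration(s), the approximation is c_5 = 0.673438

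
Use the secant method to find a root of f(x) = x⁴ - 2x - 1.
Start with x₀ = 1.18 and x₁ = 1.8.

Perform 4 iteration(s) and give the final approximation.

f(x) = x⁴ - 2x - 1
x₀ = 1.18, x₁ = 1.8

Secant formula: x_{n+1} = x_n - f(x_n)(x_n - x_{n-1})/(f(x_n) - f(x_{n-1}))

Iteration 1:
  f(1.180000) = -1.421222
  f(1.800000) = 5.897600
  x_2 = 1.800000 - 5.897600×(1.800000 - 1.180000)/(5.897600 - (-1.421222))
       = 1.300396
Iteration 2:
  f(1.800000) = 5.897600
  f(1.300396) = -0.741210
  x_3 = 1.300396 - (-0.741210)×(1.300396 - 1.800000)/(-0.741210 - 5.897600)
       = 1.356176
Iteration 3:
  f(1.300396) = -0.741210
  f(1.356176) = -0.329647
  x_4 = 1.356176 - (-0.329647)×(1.356176 - 1.300396)/(-0.329647 - (-0.741210))
       = 1.400854
Iteration 4:
  f(1.356176) = -0.329647
  f(1.400854) = 0.049270
  x_5 = 1.400854 - 0.049270×(1.400854 - 1.356176)/(0.049270 - (-0.329647))
       = 1.395044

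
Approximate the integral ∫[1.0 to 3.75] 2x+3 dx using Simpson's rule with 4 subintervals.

f(x) = 2x+3
a = 1.0, b = 3.75, n = 4
h = (b - a)/n = 0.687500

Simpson's rule: (h/3)[f(x₀) + 4f(x₁) + 2f(x₂) + ... + f(xₙ)]

x_0 = 1.0000, f(x_0) = 5.000000, coefficient = 1
x_1 = 1.6875, f(x_1) = 6.375000, coefficient = 4
x_2 = 2.3750, f(x_2) = 7.750000, coefficient = 2
x_3 = 3.0625, f(x_3) = 9.125000, coefficient = 4
x_4 = 3.7500, f(x_4) = 10.500000, coefficient = 1

I ≈ (0.687500/3) × 93.000000 = 21.312500
Exact value: 21.312500
Error: 0.000000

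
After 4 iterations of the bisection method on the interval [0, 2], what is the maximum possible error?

Bisection error bound: |error| ≤ (b-a)/2^n
|error| ≤ (2 - 0)/2^4 = 2/2^4
|error| ≤ 0.1250000000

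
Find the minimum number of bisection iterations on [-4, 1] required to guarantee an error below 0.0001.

We need (b-a)/2^n ≤ 0.0001
(1 - (-4))/2^n ≤ 0.0001
5/2^n ≤ 0.0001
2^n ≥ 50000
n ≥ log₂(50000) = 15.61
n ≥ 16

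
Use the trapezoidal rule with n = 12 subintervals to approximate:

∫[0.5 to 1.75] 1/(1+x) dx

f(x) = 1/(1+x)
a = 0.5, b = 1.75, n = 12
h = (b - a)/n = 0.104167

Trapezoidal rule: (h/2)[f(x₀) + 2f(x₁) + 2f(x₂) + ... + f(xₙ)]

x_0 = 0.5000, f(x_0) = 0.666667, coefficient = 1
x_1 = 0.6042, f(x_1) = 0.623377, coefficient = 2
x_2 = 0.7083, f(x_2) = 0.585366, coefficient = 2
x_3 = 0.8125, f(x_3) = 0.551724, coefficient = 2
x_4 = 0.9167, f(x_4) = 0.521739, coefficient = 2
x_5 = 1.0208, f(x_5) = 0.494845, coefficient = 2
x_6 = 1.1250, f(x_6) = 0.470588, coefficient = 2
x_7 = 1.2292, f(x_7) = 0.448598, coefficient = 2
x_8 = 1.3333, f(x_8) = 0.428571, coefficient = 2
x_9 = 1.4375, f(x_9) = 0.410256, coefficient = 2
x_10 = 1.5417, f(x_10) = 0.393443, coefficient = 2
x_11 = 1.6458, f(x_11) = 0.377953, coefficient = 2
x_12 = 1.7500, f(x_12) = 0.363636, coefficient = 1

I ≈ (0.104167/2) × 11.643224 = 0.606418
Exact value: 0.606136
Error: 0.000282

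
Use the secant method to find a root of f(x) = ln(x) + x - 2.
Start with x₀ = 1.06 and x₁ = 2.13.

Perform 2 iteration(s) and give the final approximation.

f(x) = ln(x) + x - 2
x₀ = 1.06, x₁ = 2.13

Secant formula: x_{n+1} = x_n - f(x_n)(x_n - x_{n-1})/(f(x_n) - f(x_{n-1}))

Iteration 1:
  f(1.060000) = -0.881731
  f(2.130000) = 0.886122
  x_2 = 2.130000 - 0.886122×(2.130000 - 1.060000)/(0.886122 - (-0.881731))
       = 1.593671
Iteration 2:
  f(2.130000) = 0.886122
  f(1.593671) = 0.059711
  x_3 = 1.593671 - 0.059711×(1.593671 - 2.130000)/(0.059711 - 0.886122)
       = 1.554919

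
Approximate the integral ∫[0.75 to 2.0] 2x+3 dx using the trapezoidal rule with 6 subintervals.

f(x) = 2x+3
a = 0.75, b = 2.0, n = 6
h = (b - a)/n = 0.208333

Trapezoidal rule: (h/2)[f(x₀) + 2f(x₁) + 2f(x₂) + ... + f(xₙ)]

x_0 = 0.7500, f(x_0) = 4.500000, coefficient = 1
x_1 = 0.9583, f(x_1) = 4.916667, coefficient = 2
x_2 = 1.1667, f(x_2) = 5.333333, coefficient = 2
x_3 = 1.3750, f(x_3) = 5.750000, coefficient = 2
x_4 = 1.5833, f(x_4) = 6.166667, coefficient = 2
x_5 = 1.7917, f(x_5) = 6.583333, coefficient = 2
x_6 = 2.0000, f(x_6) = 7.000000, coefficient = 1

I ≈ (0.208333/2) × 69.000000 = 7.187500
Exact value: 7.187500
Error: 0.000000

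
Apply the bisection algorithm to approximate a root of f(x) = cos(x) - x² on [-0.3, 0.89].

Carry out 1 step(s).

f(x) = cos(x) - x²
Initial interval: [-0.3, 0.89]

Iteration 1:
  c_1 = (-0.300000 + 0.890000)/2 = 0.295000
  f(c_1) = f(0.295000) = 0.869777
  f(a) × f(c) ≥ 0, new interval: [0.295000, 0.890000]

After 1 iteration(s), the approximation is c_1 = 0.295000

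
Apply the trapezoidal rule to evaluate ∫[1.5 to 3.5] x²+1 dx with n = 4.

f(x) = x²+1
a = 1.5, b = 3.5, n = 4
h = (b - a)/n = 0.500000

Trapezoidal rule: (h/2)[f(x₀) + 2f(x₁) + 2f(x₂) + ... + f(xₙ)]

x_0 = 1.5000, f(x_0) = 3.250000, coefficient = 1
x_1 = 2.0000, f(x_1) = 5.000000, coefficient = 2
x_2 = 2.5000, f(x_2) = 7.250000, coefficient = 2
x_3 = 3.0000, f(x_3) = 10.000000, coefficient = 2
x_4 = 3.5000, f(x_4) = 13.250000, coefficient = 1

I ≈ (0.500000/2) × 61.000000 = 15.250000
Exact value: 15.166667
Error: 0.083333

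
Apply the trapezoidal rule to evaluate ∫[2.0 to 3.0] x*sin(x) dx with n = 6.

f(x) = x*sin(x)
a = 2.0, b = 3.0, n = 6
h = (b - a)/n = 0.166667

Trapezoidal rule: (h/2)[f(x₀) + 2f(x₁) + 2f(x₂) + ... + f(xₙ)]

x_0 = 2.0000, f(x_0) = 1.818595, coefficient = 1
x_1 = 2.1667, f(x_1) = 1.793264, coefficient = 2
x_2 = 2.3333, f(x_2) = 1.687200, coefficient = 2
x_3 = 2.5000, f(x_3) = 1.496180, coefficient = 2
x_4 = 2.6667, f(x_4) = 1.219394, coefficient = 2
x_5 = 2.8333, f(x_5) = 0.859635, coefficient = 2
x_6 = 3.0000, f(x_6) = 0.423360, coefficient = 1

I ≈ (0.166667/2) × 16.353301 = 1.362775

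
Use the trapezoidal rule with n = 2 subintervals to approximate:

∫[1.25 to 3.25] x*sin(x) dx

f(x) = x*sin(x)
a = 1.25, b = 3.25, n = 2
h = (b - a)/n = 1.000000

Trapezoidal rule: (h/2)[f(x₀) + 2f(x₁) + 2f(x₂) + ... + f(xₙ)]

x_0 = 1.2500, f(x_0) = 1.186231, coefficient = 1
x_1 = 2.2500, f(x_1) = 1.750665, coefficient = 2
x_2 = 3.2500, f(x_2) = -0.351634, coefficient = 1

I ≈ (1.000000/2) × 4.335926 = 2.167963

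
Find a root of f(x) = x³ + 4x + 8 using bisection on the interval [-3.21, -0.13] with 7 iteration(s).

f(x) = x³ + 4x + 8
Initial interval: [-3.21, -0.13]

Iteration 1:
  c_1 = (-3.210000 + (-0.130000))/2 = -1.670000
  f(c_1) = f(-1.670000) = -3.337463
  f(a) × f(c) ≥ 0, new interval: [-1.670000, -0.130000]
Iteration 2:
  c_2 = (-1.670000 + (-0.130000))/2 = -0.900000
  f(c_2) = f(-0.900000) = 3.671000
  f(a) × f(c) < 0, new interval: [-1.670000, -0.900000]
Iteration 3:
  c_3 = (-1.670000 + (-0.900000))/2 = -1.285000
  f(c_3) = f(-1.285000) = 0.738176
  f(a) × f(c) < 0, new interval: [-1.670000, -1.285000]
Iteration 4:
  c_4 = (-1.670000 + (-1.285000))/2 = -1.477500
  f(c_4) = f(-1.477500) = -1.135392
  f(a) × f(c) ≥ 0, new interval: [-1.477500, -1.285000]
Iteration 5:
  c_5 = (-1.477500 + (-1.285000))/2 = -1.381250
  f(c_5) = f(-1.381250) = -0.160220
  f(a) × f(c) ≥ 0, new interval: [-1.381250, -1.285000]
Iteration 6:
  c_6 = (-1.381250 + (-1.285000))/2 = -1.333125
  f(c_6) = f(-1.333125) = 0.298241
  f(a) × f(c) < 0, new interval: [-1.381250, -1.333125]
Iteration 7:
  c_7 = (-1.381250 + (-1.333125))/2 = -1.357187
  f(c_7) = f(-1.357187) = 0.071368
  f(a) × f(c) < 0, new interval: [-1.381250, -1.357187]

After 7 iteration(s), the approximation is c_7 = -1.357187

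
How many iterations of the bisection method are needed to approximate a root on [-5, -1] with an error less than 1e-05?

We need (b-a)/2^n ≤ 1e-05
(-1 - (-5))/2^n ≤ 1e-05
4/2^n ≤ 1e-05
2^n ≥ 400000
n ≥ log₂(400000) = 18.61
n ≥ 19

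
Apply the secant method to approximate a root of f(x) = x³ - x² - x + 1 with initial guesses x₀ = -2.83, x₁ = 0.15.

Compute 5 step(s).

f(x) = x³ - x² - x + 1
x₀ = -2.83, x₁ = 0.15

Secant formula: x_{n+1} = x_n - f(x_n)(x_n - x_{n-1})/(f(x_n) - f(x_{n-1}))

Iteration 1:
  f(-2.830000) = -26.844087
  f(0.150000) = 0.830875
  x_2 = 0.150000 - 0.830875×(0.150000 - (-2.830000))/(0.830875 - (-26.844087))
       = 0.060533
Iteration 2:
  f(0.150000) = 0.830875
  f(0.060533) = 0.936025
  x_3 = 0.060533 - 0.936025×(0.060533 - 0.150000)/(0.936025 - 0.830875)
       = 0.856954
Iteration 3:
  f(0.060533) = 0.936025
  f(0.856954) = 0.037997
  x_4 = 0.856954 - 0.037997×(0.856954 - 0.060533)/(0.037997 - 0.936025)
       = 0.890652
Iteration 4:
  f(0.856954) = 0.037997
  f(0.890652) = 0.022606
  x_5 = 0.890652 - 0.022606×(0.890652 - 0.856954)/(0.022606 - 0.037997)
       = 0.940149
Iteration 5:
  f(0.890652) = 0.022606
  f(0.940149) = 0.006950
  x_6 = 0.940149 - 0.006950×(0.940149 - 0.890652)/(0.006950 - 0.022606)
       = 0.962120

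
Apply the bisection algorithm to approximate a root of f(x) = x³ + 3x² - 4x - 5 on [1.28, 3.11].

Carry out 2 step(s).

f(x) = x³ + 3x² - 4x - 5
Initial interval: [1.28, 3.11]

Iteration 1:
  c_1 = (1.280000 + 3.110000)/2 = 2.195000
  f(c_1) = f(2.195000) = 11.249640
  f(a) × f(c) < 0, new interval: [1.280000, 2.195000]
Iteration 2:
  c_2 = (1.280000 + 2.195000)/2 = 1.737500
  f(c_2) = f(1.737500) = 2.352068
  f(a) × f(c) < 0, new interval: [1.280000, 1.737500]

After 2 iteration(s), the approximation is c_2 = 1.737500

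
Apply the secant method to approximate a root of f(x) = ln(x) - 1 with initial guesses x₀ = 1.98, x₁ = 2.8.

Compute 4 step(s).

f(x) = ln(x) - 1
x₀ = 1.98, x₁ = 2.8

Secant formula: x_{n+1} = x_n - f(x_n)(x_n - x_{n-1})/(f(x_n) - f(x_{n-1}))

Iteration 1:
  f(1.980000) = -0.316903
  f(2.800000) = 0.029619
  x_2 = 2.800000 - 0.029619×(2.800000 - 1.980000)/(0.029619 - (-0.316903))
       = 2.729910
Iteration 2:
  f(2.800000) = 0.029619
  f(2.729910) = 0.004268
  x_3 = 2.729910 - 0.004268×(2.729910 - 2.800000)/(0.004268 - 0.029619)
       = 2.718108
Iteration 3:
  f(2.729910) = 0.004268
  f(2.718108) = -0.000064
  x_4 = 2.718108 - (-0.000064)×(2.718108 - 2.729910)/(-0.000064 - 0.004268)
       = 2.718282
Iteration 4:
  f(2.718108) = -0.000064
  f(2.718282) = 0.000000
  x_5 = 2.718282 - 0.000000×(2.718282 - 2.718108)/(0.000000 - (-0.000064))
       = 2.718282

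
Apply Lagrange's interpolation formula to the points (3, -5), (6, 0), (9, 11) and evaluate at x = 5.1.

Lagrange interpolation formula:
P(x) = Σ yᵢ × Lᵢ(x)
where Lᵢ(x) = Π_{j≠i} (x - xⱼ)/(xᵢ - xⱼ)

L_0(5.1) = (5.1 - 6)/(3 - 6) × (5.1 - 9)/(3 - 9) = 0.195000
L_1(5.1) = (5.1 - 3)/(6 - 3) × (5.1 - 9)/(6 - 9) = 0.910000
L_2(5.1) = (5.1 - 3)/(9 - 3) × (5.1 - 6)/(9 - 6) = -0.105000

P(5.1) = (-5)×L_0(5.1) + 0×L_1(5.1) + 11×L_2(5.1)
P(5.1) = -2.130000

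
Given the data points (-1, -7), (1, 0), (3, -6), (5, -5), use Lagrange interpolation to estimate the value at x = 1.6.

Lagrange interpolation formula:
P(x) = Σ yᵢ × Lᵢ(x)
where Lᵢ(x) = Π_{j≠i} (x - xⱼ)/(xᵢ - xⱼ)

L_0(1.6) = (1.6 - 1)/(-1 - 1) × (1.6 - 3)/(-1 - 3) × (1.6 - 5)/(-1 - 5) = -0.059500
L_1(1.6) = (1.6 - (-1))/(1 - (-1)) × (1.6 - 3)/(1 - 3) × (1.6 - 5)/(1 - 5) = 0.773500
L_2(1.6) = (1.6 - (-1))/(3 - (-1)) × (1.6 - 1)/(3 - 1) × (1.6 - 5)/(3 - 5) = 0.331500
L_3(1.6) = (1.6 - (-1))/(5 - (-1)) × (1.6 - 1)/(5 - 1) × (1.6 - 3)/(5 - 3) = -0.045500

P(1.6) = (-7)×L_0(1.6) + 0×L_1(1.6) + (-6)×L_2(1.6) + (-5)×L_3(1.6)
P(1.6) = -1.345000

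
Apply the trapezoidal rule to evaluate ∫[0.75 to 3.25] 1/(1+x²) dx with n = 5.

f(x) = 1/(1+x²)
a = 0.75, b = 3.25, n = 5
h = (b - a)/n = 0.500000

Trapezoidal rule: (h/2)[f(x₀) + 2f(x₁) + 2f(x₂) + ... + f(xₙ)]

x_0 = 0.7500, f(x_0) = 0.640000, coefficient = 1
x_1 = 1.2500, f(x_1) = 0.390244, coefficient = 2
x_2 = 1.7500, f(x_2) = 0.246154, coefficient = 2
x_3 = 2.2500, f(x_3) = 0.164948, coefficient = 2
x_4 = 2.7500, f(x_4) = 0.116788, coefficient = 2
x_5 = 3.2500, f(x_5) = 0.086486, coefficient = 1

I ≈ (0.500000/2) × 2.562756 = 0.640689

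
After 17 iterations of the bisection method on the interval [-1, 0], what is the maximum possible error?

Bisection error bound: |error| ≤ (b-a)/2^n
|error| ≤ (0 - (-1))/2^17 = 1/2^17
|error| ≤ 0.0000076294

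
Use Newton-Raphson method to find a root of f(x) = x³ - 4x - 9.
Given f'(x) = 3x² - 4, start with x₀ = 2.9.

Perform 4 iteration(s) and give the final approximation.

f(x) = x³ - 4x - 9
f'(x) = 3x² - 4
x₀ = 2.9

Newton-Raphson formula: x_{n+1} = x_n - f(x_n)/f'(x_n)

Iteration 1:
  f(2.900000) = 3.789000
  f'(2.900000) = 21.230000
  x_1 = 2.900000 - 3.789000/21.230000 = 2.721526
Iteration 2:
  f(2.721526) = 0.271435
  f'(2.721526) = 18.220114
  x_2 = 2.721526 - 0.271435/18.220114 = 2.706629
Iteration 3:
  f(2.706629) = 0.001809
  f'(2.706629) = 17.977515
  x_3 = 2.706629 - 0.001809/17.977515 = 2.706528
Iteration 4:
  f(2.706528) = 0.000000
  f'(2.706528) = 17.975881
  x_4 = 2.706528 - 0.000000/17.975881 = 2.706528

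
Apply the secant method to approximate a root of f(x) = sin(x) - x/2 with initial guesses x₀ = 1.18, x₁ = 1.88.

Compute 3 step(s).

f(x) = sin(x) - x/2
x₀ = 1.18, x₁ = 1.88

Secant formula: x_{n+1} = x_n - f(x_n)(x_n - x_{n-1})/(f(x_n) - f(x_{n-1}))

Iteration 1:
  f(1.180000) = 0.334606
  f(1.880000) = 0.012576
  x_2 = 1.880000 - 0.012576×(1.880000 - 1.180000)/(0.012576 - 0.334606)
       = 1.907337
Iteration 2:
  f(1.880000) = 0.012576
  f(1.907337) = -0.009766
  x_3 = 1.907337 - (-0.009766)×(1.907337 - 1.880000)/(-0.009766 - 0.012576)
       = 1.895388
Iteration 3:
  f(1.907337) = -0.009766
  f(1.895388) = 0.000087
  x_4 = 1.895388 - 0.000087×(1.895388 - 1.907337)/(0.000087 - (-0.009766))
       = 1.895494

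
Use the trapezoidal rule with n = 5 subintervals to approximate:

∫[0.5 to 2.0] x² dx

f(x) = x²
a = 0.5, b = 2.0, n = 5
h = (b - a)/n = 0.300000

Trapezoidal rule: (h/2)[f(x₀) + 2f(x₁) + 2f(x₂) + ... + f(xₙ)]

x_0 = 0.5000, f(x_0) = 0.250000, coefficient = 1
x_1 = 0.8000, f(x_1) = 0.640000, coefficient = 2
x_2 = 1.1000, f(x_2) = 1.210000, coefficient = 2
x_3 = 1.4000, f(x_3) = 1.960000, coefficient = 2
x_4 = 1.7000, f(x_4) = 2.890000, coefficient = 2
x_5 = 2.0000, f(x_5) = 4.000000, coefficient = 1

I ≈ (0.300000/2) × 17.650000 = 2.647500
Exact value: 2.625000
Error: 0.022500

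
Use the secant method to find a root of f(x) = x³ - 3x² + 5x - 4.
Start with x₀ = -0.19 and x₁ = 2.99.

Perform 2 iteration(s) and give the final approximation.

f(x) = x³ - 3x² + 5x - 4
x₀ = -0.19, x₁ = 2.99

Secant formula: x_{n+1} = x_n - f(x_n)(x_n - x_{n-1})/(f(x_n) - f(x_{n-1}))

Iteration 1:
  f(-0.190000) = -5.065159
  f(2.990000) = 10.860599
  x_2 = 2.990000 - 10.860599×(2.990000 - (-0.190000))/(10.860599 - (-5.065159))
       = 0.821393
Iteration 2:
  f(2.990000) = 10.860599
  f(0.821393) = -1.362911
  x_3 = 0.821393 - (-1.362911)×(0.821393 - 2.990000)/(-1.362911 - 10.860599)
       = 1.063191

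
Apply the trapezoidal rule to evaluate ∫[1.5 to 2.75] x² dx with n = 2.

f(x) = x²
a = 1.5, b = 2.75, n = 2
h = (b - a)/n = 0.625000

Trapezoidal rule: (h/2)[f(x₀) + 2f(x₁) + 2f(x₂) + ... + f(xₙ)]

x_0 = 1.5000, f(x_0) = 2.250000, coefficient = 1
x_1 = 2.1250, f(x_1) = 4.515625, coefficient = 2
x_2 = 2.7500, f(x_2) = 7.562500, coefficient = 1

I ≈ (0.625000/2) × 18.843750 = 5.888672
Exact value: 5.807292
Error: 0.081380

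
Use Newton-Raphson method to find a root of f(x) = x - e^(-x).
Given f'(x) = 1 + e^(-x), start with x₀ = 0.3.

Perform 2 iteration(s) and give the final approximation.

f(x) = x - e^(-x)
f'(x) = 1 + e^(-x)
x₀ = 0.3

Newton-Raphson formula: x_{n+1} = x_n - f(x_n)/f'(x_n)

Iteration 1:
  f(0.300000) = -0.440818
  f'(0.300000) = 1.740818
  x_1 = 0.300000 - (-0.440818)/1.740818 = 0.553225
Iteration 2:
  f(0.553225) = -0.021868
  f'(0.553225) = 1.575092
  x_2 = 0.553225 - (-0.021868)/1.575092 = 0.567108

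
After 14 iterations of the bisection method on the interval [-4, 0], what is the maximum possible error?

Bisection error bound: |error| ≤ (b-a)/2^n
|error| ≤ (0 - (-4))/2^14 = 4/2^14
|error| ≤ 0.0002441406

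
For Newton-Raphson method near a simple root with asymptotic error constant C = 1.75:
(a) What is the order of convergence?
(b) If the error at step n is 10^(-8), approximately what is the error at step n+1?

(a) Newton-Raphson has quadratic (order 2) convergence near simple roots.
    This means |e_{n+1}| ≈ C|e_n|².

(b) With |e_n| = 10^(-8) and C = 1.75:
    |e_{n+1}| ≈ 1.75 × (10^(-8))² = 1.75 × 10^(-16)

(a) 2 (quadratic); (b) |e_{n+1}| ≈ 1.750e-16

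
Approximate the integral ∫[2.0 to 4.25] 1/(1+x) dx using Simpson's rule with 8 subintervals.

f(x) = 1/(1+x)
a = 2.0, b = 4.25, n = 8
h = (b - a)/n = 0.281250

Simpson's rule: (h/3)[f(x₀) + 4f(x₁) + 2f(x₂) + ... + f(xₙ)]

x_0 = 2.0000, f(x_0) = 0.333333, coefficient = 1
x_1 = 2.2812, f(x_1) = 0.304762, coefficient = 4
x_2 = 2.5625, f(x_2) = 0.280702, coefficient = 2
x_3 = 2.8438, f(x_3) = 0.260163, coefficient = 4
x_4 = 3.1250, f(x_4) = 0.242424, coefficient = 2
x_5 = 3.4062, f(x_5) = 0.226950, coefficient = 4
x_6 = 3.6875, f(x_6) = 0.213333, coefficient = 2
x_7 = 3.9688, f(x_7) = 0.201258, coefficient = 4
x_8 = 4.2500, f(x_8) = 0.190476, coefficient = 1

I ≈ (0.281250/3) × 5.969259 = 0.559618
Exact value: 0.559616
Error: 0.000002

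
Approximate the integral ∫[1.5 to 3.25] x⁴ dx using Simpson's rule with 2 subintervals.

f(x) = x⁴
a = 1.5, b = 3.25, n = 2
h = (b - a)/n = 0.875000

Simpson's rule: (h/3)[f(x₀) + 4f(x₁) + 2f(x₂) + ... + f(xₙ)]

x_0 = 1.5000, f(x_0) = 5.062500, coefficient = 1
x_1 = 2.3750, f(x_1) = 31.816650, coefficient = 4
x_2 = 3.2500, f(x_2) = 111.566406, coefficient = 1

I ≈ (0.875000/3) × 243.895508 = 71.136190
Exact value: 70.999414
Error: 0.136776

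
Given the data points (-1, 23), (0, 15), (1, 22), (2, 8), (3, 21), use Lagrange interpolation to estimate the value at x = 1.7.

Lagrange interpolation formula:
P(x) = Σ yᵢ × Lᵢ(x)
where Lᵢ(x) = Π_{j≠i} (x - xⱼ)/(xᵢ - xⱼ)

L_0(1.7) = (1.7 - 0)/(-1 - 0) × (1.7 - 1)/(-1 - 1) × (1.7 - 2)/(-1 - 2) × (1.7 - 3)/(-1 - 3) = 0.019338
L_1(1.7) = (1.7 - (-1))/(0 - (-1)) × (1.7 - 1)/(0 - 1) × (1.7 - 2)/(0 - 2) × (1.7 - 3)/(0 - 3) = -0.122850
L_2(1.7) = (1.7 - (-1))/(1 - (-1)) × (1.7 - 0)/(1 - 0) × (1.7 - 2)/(1 - 2) × (1.7 - 3)/(1 - 3) = 0.447525
L_3(1.7) = (1.7 - (-1))/(2 - (-1)) × (1.7 - 0)/(2 - 0) × (1.7 - 1)/(2 - 1) × (1.7 - 3)/(2 - 3) = 0.696150
L_4(1.7) = (1.7 - (-1))/(3 - (-1)) × (1.7 - 0)/(3 - 0) × (1.7 - 1)/(3 - 1) × (1.7 - 2)/(3 - 2) = -0.040163

P(1.7) = 23×L_0(1.7) + 15×L_1(1.7) + 22×L_2(1.7) + 8×L_3(1.7) + 21×L_4(1.7)
P(1.7) = 13.173350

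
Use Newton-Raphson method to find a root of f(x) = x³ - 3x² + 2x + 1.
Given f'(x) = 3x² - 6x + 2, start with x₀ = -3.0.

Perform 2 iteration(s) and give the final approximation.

f(x) = x³ - 3x² + 2x + 1
f'(x) = 3x² - 6x + 2
x₀ = -3.0

Newton-Raphson formula: x_{n+1} = x_n - f(x_n)/f'(x_n)

Iteration 1:
  f(-3.000000) = -59.000000
  f'(-3.000000) = 47.000000
  x_1 = -3.000000 - (-59.000000)/47.000000 = -1.744681
Iteration 2:
  f(-1.744681) = -16.931749
  f'(-1.744681) = 21.599819
  x_2 = -1.744681 - (-16.931749)/21.599819 = -0.960797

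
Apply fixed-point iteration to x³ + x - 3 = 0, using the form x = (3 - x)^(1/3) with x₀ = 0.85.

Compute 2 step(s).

Equation: x³ + x - 3 = 0
Fixed-point form: x = (3 - x)^(1/3)
x₀ = 0.85

x_1 = g(0.850000) = 1.290663
x_2 = g(1.290663) = 1.195664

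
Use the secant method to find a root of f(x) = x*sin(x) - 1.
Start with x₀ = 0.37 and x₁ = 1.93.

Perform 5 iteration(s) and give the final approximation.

f(x) = x*sin(x) - 1
x₀ = 0.37, x₁ = 1.93

Secant formula: x_{n+1} = x_n - f(x_n)(x_n - x_{n-1})/(f(x_n) - f(x_{n-1}))

Iteration 1:
  f(0.370000) = -0.866202
  f(1.930000) = 0.806822
  x_2 = 1.930000 - 0.806822×(1.930000 - 0.370000)/(0.806822 - (-0.866202))
       = 1.177685
Iteration 2:
  f(1.930000) = 0.806822
  f(1.177685) = 0.087853
  x_3 = 1.177685 - 0.087853×(1.177685 - 1.930000)/(0.087853 - 0.806822)
       = 1.085757
Iteration 3:
  f(1.177685) = 0.087853
  f(1.085757) = -0.039477
  x_4 = 1.085757 - (-0.039477)×(1.085757 - 1.177685)/(-0.039477 - 0.087853)
       = 1.114258
Iteration 4:
  f(1.085757) = -0.039477
  f(1.114258) = 0.000141
  x_5 = 1.114258 - 0.000141×(1.114258 - 1.085757)/(0.000141 - (-0.039477))
       = 1.114157
Iteration 5:
  f(1.114258) = 0.000141
  f(1.114157) = 0.000000
  x_6 = 1.114157 - 0.000000×(1.114157 - 1.114258)/(0.000000 - 0.000141)
       = 1.114157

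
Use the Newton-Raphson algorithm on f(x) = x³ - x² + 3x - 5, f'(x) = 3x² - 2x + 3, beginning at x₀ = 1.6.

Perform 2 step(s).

f(x) = x³ - x² + 3x - 5
f'(x) = 3x² - 2x + 3
x₀ = 1.6

Newton-Raphson formula: x_{n+1} = x_n - f(x_n)/f'(x_n)

Iteration 1:
  f(1.600000) = 1.336000
  f'(1.600000) = 7.480000
  x_1 = 1.600000 - 1.336000/7.480000 = 1.421390
Iteration 2:
  f(1.421390) = 0.115527
  f'(1.421390) = 6.218271
  x_2 = 1.421390 - 0.115527/6.218271 = 1.402812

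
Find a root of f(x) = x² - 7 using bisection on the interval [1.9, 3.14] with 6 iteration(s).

f(x) = x² - 7
Initial interval: [1.9, 3.14]

Iteration 1:
  c_1 = (1.900000 + 3.140000)/2 = 2.520000
  f(c_1) = f(2.520000) = -0.649600
  f(a) × f(c) ≥ 0, new interval: [2.520000, 3.140000]
Iteration 2:
  c_2 = (2.520000 + 3.140000)/2 = 2.830000
  f(c_2) = f(2.830000) = 1.008900
  f(a) × f(c) < 0, new interval: [2.520000, 2.830000]
Iteration 3:
  c_3 = (2.520000 + 2.830000)/2 = 2.675000
  f(c_3) = f(2.675000) = 0.155625
  f(a) × f(c) < 0, new interval: [2.520000, 2.675000]
Iteration 4:
  c_4 = (2.520000 + 2.675000)/2 = 2.597500
  f(c_4) = f(2.597500) = -0.252994
  f(a) × f(c) ≥ 0, new interval: [2.597500, 2.675000]
Iteration 5:
  c_5 = (2.597500 + 2.675000)/2 = 2.636250
  f(c_5) = f(2.636250) = -0.050186
  f(a) × f(c) ≥ 0, new interval: [2.636250, 2.675000]
Iteration 6:
  c_6 = (2.636250 + 2.675000)/2 = 2.655625
  f(c_6) = f(2.655625) = 0.052344
  f(a) × f(c) < 0, new interval: [2.636250, 2.655625]

After 6 iteration(s), the approximation is c_6 = 2.655625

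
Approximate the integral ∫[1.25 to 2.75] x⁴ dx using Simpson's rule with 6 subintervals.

f(x) = x⁴
a = 1.25, b = 2.75, n = 6
h = (b - a)/n = 0.250000

Simpson's rule: (h/3)[f(x₀) + 4f(x₁) + 2f(x₂) + ... + f(xₙ)]

x_0 = 1.2500, f(x_0) = 2.441406, coefficient = 1
x_1 = 1.5000, f(x_1) = 5.062500, coefficient = 4
x_2 = 1.7500, f(x_2) = 9.378906, coefficient = 2
x_3 = 2.0000, f(x_3) = 16.000000, coefficient = 4
x_4 = 2.2500, f(x_4) = 25.628906, coefficient = 2
x_5 = 2.5000, f(x_5) = 39.062500, coefficient = 4
x_6 = 2.7500, f(x_6) = 57.191406, coefficient = 1

I ≈ (0.250000/3) × 370.148438 = 30.845703
Exact value: 30.844922
Error: 0.000781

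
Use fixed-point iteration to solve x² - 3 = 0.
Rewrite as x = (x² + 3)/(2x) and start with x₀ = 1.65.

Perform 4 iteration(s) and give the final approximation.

Equation: x² - 3 = 0
Fixed-point form: x = (x² + 3)/(2x)
x₀ = 1.65

x_1 = g(1.650000) = 1.734091
x_2 = g(1.734091) = 1.732052
x_3 = g(1.732052) = 1.732051
x_4 = g(1.732051) = 1.732051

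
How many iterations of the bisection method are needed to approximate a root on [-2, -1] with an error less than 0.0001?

We need (b-a)/2^n ≤ 0.0001
(-1 - (-2))/2^n ≤ 0.0001
1/2^n ≤ 0.0001
2^n ≥ 10000
n ≥ log₂(10000) = 13.29
n ≥ 14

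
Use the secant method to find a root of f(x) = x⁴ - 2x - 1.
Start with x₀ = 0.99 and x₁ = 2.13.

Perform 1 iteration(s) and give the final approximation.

f(x) = x⁴ - 2x - 1
x₀ = 0.99, x₁ = 2.13

Secant formula: x_{n+1} = x_n - f(x_n)(x_n - x_{n-1})/(f(x_n) - f(x_{n-1}))

Iteration 1:
  f(0.990000) = -2.019404
  f(2.130000) = 15.323462
  x_2 = 2.130000 - 15.323462×(2.130000 - 0.990000)/(15.323462 - (-2.019404))
       = 1.122742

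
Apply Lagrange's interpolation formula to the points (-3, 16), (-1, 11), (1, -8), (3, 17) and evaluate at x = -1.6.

Lagrange interpolation formula:
P(x) = Σ yᵢ × Lᵢ(x)
where Lᵢ(x) = Π_{j≠i} (x - xⱼ)/(xᵢ - xⱼ)

L_0(-1.6) = (-1.6 - (-1))/(-3 - (-1)) × (-1.6 - 1)/(-3 - 1) × (-1.6 - 3)/(-3 - 3) = 0.149500
L_1(-1.6) = (-1.6 - (-3))/(-1 - (-3)) × (-1.6 - 1)/(-1 - 1) × (-1.6 - 3)/(-1 - 3) = 1.046500
L_2(-1.6) = (-1.6 - (-3))/(1 - (-3)) × (-1.6 - (-1))/(1 - (-1)) × (-1.6 - 3)/(1 - 3) = -0.241500
L_3(-1.6) = (-1.6 - (-3))/(3 - (-3)) × (-1.6 - (-1))/(3 - (-1)) × (-1.6 - 1)/(3 - 1) = 0.045500

P(-1.6) = 16×L_0(-1.6) + 11×L_1(-1.6) + (-8)×L_2(-1.6) + 17×L_3(-1.6)
P(-1.6) = 16.609000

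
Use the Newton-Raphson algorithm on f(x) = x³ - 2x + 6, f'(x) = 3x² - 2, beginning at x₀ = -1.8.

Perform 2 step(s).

f(x) = x³ - 2x + 6
f'(x) = 3x² - 2
x₀ = -1.8

Newton-Raphson formula: x_{n+1} = x_n - f(x_n)/f'(x_n)

Iteration 1:
  f(-1.800000) = 3.768000
  f'(-1.800000) = 7.720000
  x_1 = -1.800000 - 3.768000/7.720000 = -2.288083
Iteration 2:
  f(-2.288083) = -1.402688
  f'(-2.288083) = 13.705970
  x_2 = -2.288083 - (-1.402688)/13.705970 = -2.185742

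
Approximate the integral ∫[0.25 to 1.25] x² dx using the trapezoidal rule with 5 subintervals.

f(x) = x²
a = 0.25, b = 1.25, n = 5
h = (b - a)/n = 0.200000

Trapezoidal rule: (h/2)[f(x₀) + 2f(x₁) + 2f(x₂) + ... + f(xₙ)]

x_0 = 0.2500, f(x_0) = 0.062500, coefficient = 1
x_1 = 0.4500, f(x_1) = 0.202500, coefficient = 2
x_2 = 0.6500, f(x_2) = 0.422500, coefficient = 2
x_3 = 0.8500, f(x_3) = 0.722500, coefficient = 2
x_4 = 1.0500, f(x_4) = 1.102500, coefficient = 2
x_5 = 1.2500, f(x_5) = 1.562500, coefficient = 1

I ≈ (0.200000/2) × 6.525000 = 0.652500
Exact value: 0.645833
Error: 0.006667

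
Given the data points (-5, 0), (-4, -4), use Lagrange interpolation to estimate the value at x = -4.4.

Lagrange interpolation formula:
P(x) = Σ yᵢ × Lᵢ(x)
where Lᵢ(x) = Π_{j≠i} (x - xⱼ)/(xᵢ - xⱼ)

L_0(-4.4) = (-4.4 - (-4))/(-5 - (-4)) = 0.400000
L_1(-4.4) = (-4.4 - (-5))/(-4 - (-5)) = 0.600000

P(-4.4) = 0×L_0(-4.4) + (-4)×L_1(-4.4)
P(-4.4) = -2.400000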